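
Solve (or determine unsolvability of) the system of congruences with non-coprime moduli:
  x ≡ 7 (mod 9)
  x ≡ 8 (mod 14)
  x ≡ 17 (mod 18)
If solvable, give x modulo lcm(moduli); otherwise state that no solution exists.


Moduli 9, 14, 18 are not pairwise coprime, so CRT works modulo lcm(m_i) when all pairwise compatibility conditions hold.
Pairwise compatibility: gcd(m_i, m_j) must divide a_i - a_j for every pair.
Merge one congruence at a time:
  Start: x ≡ 7 (mod 9).
  Combine with x ≡ 8 (mod 14): gcd(9, 14) = 1; 8 - 7 = 1, which IS divisible by 1, so compatible.
    Write x = 7 + 9·t and substitute into x ≡ 8 (mod 14): 9·t ≡ 8 − 7 = 1 (mod 14).
    The inverse of 9 mod 14 is 11 (since 9·11 = 99 = 7·14 + 1), so t ≡ 11·1 = 11 ≡ 11 (mod 14).
    Then x = 7 + 9·11 = 106, valid modulo lcm(9, 14) = 126: x ≡ 106 (mod 126).
  Combine with x ≡ 17 (mod 18): gcd(126, 18) = 18, and 17 - 106 = -89 is NOT divisible by 18.
    ⇒ system is inconsistent (no integer solution).

No solution (the system is inconsistent).


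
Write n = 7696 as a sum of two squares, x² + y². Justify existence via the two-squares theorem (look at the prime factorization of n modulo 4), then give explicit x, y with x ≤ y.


Step 1: Factor n = 7696 = 2^4 · 13 · 37.
Step 2: Check the mod-4 condition on each prime factor: 2 = 2 (special); 13 ≡ 1 (mod 4), exponent 1; 37 ≡ 1 (mod 4), exponent 1.
All primes ≡ 3 (mod 4) appear to even exponent (or don't appear), so by the two-squares theorem n IS expressible as a sum of two squares.
Step 3: Build a representation. Group n = k² · m with k = 4 and m = 13 · 37 = 481 (a product of primes ≡ 1 (mod 4)); a representation of m scales to one of n via (k·x)² + (k·y)² = k²(x² + y²). Each prime p ≡ 1 (mod 4) is itself a sum of two squares; find a² by testing p − a² for a perfect square:
  13: 13 − 1² = 12, 13 − 2² = 9 = 3² ⇒ 13 = 2² + 3².
  37: 37 − 1² = 36 = 6² ⇒ 37 = 1² + 6².
  Combine using the Brahmagupta–Fibonacci identity (a² + b²)(c² + d²) = (ac − bd)² + (ad + bc)² = (ac + bd)² + (ad − bc)²:
  13 · 37 = 481: from (2² + 3²)(1² + 6²), take (2·1 − 3·6, 2·6 + 3·1) = (2 − 18, 12 + 3) = (-16, 15); dropping signs (only squares matter) gives (16, 15); check 16² + 15² = 256 + 225 = 481 ✓.
  Scale by k = 4: (4·16, 4·15) = (64, 60).
Step 4: Order so x ≤ y and verify: 60² + 64² = 3600 + 4096 = 7696 = n. ✓

n = 7696 = 60² + 64² (one valid representation with x ≤ y).


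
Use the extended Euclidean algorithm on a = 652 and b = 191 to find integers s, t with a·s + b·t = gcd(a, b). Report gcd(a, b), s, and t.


Euclidean algorithm on (652, 191) — divide until remainder is 0:
  652 = 3 · 191 + 79
  191 = 2 · 79 + 33
  79 = 2 · 33 + 13
  33 = 2 · 13 + 7
  13 = 1 · 7 + 6
  7 = 1 · 6 + 1
  6 = 6 · 1 + 0
gcd(652, 191) = 1.
Track Bezout coefficients alongside the remainders: start with r₀ = 652 = a·1 + b·0 (s = 1, t = 0) and r₁ = 191 = a·0 + b·1 (s = 0, t = 1); each new remainder r_{k+1} = r_{k-1} − q_k·r_k inherits s_{k+1} = s_{k-1} − q_k·s_k, t_{k+1} = t_{k-1} − q_k·t_k, so r_k = a·s_k + b·t_k at every step:
  q = 3: r = 79, s = 1 − 3·0 = 1, t = 0 − 3·1 = -3  (check: 652·1 + 191·(-3) = 79)
  q = 2: r = 33, s = 0 − 2·1 = -2, t = 1 − 2·(-3) = 7  (check: 652·(-2) + 191·7 = 33)
  q = 2: r = 13, s = 1 − 2·(-2) = 5, t = -3 − 2·7 = -17  (check: 652·5 + 191·(-17) = 13)
  q = 2: r = 7, s = -2 − 2·5 = -12, t = 7 − 2·(-17) = 41  (check: 652·(-12) + 191·41 = 7)
  q = 1: r = 6, s = 5 − 1·(-12) = 17, t = -17 − 1·41 = -58  (check: 652·17 + 191·(-58) = 6)
  q = 1: r = 1, s = -12 − 1·17 = -29, t = 41 − 1·(-58) = 99  (check: 652·(-29) + 191·99 = 1)
The row with r = 1 (the gcd) gives the Bezout coefficients s = -29, t = 99.
Result: 652 · (-29) + 191 · (99) = 1.

gcd(652, 191) = 1; s = -29, t = 99 (check: 652·(-29) + 191·99 = 1).


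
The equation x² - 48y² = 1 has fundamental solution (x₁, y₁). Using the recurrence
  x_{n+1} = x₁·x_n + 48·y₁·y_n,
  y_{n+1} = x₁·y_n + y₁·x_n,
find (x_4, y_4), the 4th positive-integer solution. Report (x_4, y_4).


Step 1: Find the fundamental solution (x₁, y₁) of x² - 48y² = 1.
  Expand √48 as a continued fraction. a₀ = ⌊√48⌋ = 6; iterate m_{k+1} = d_k·a_k − m_k, d_{k+1} = (48 − m_{k+1}²)/d_k, a_{k+1} = ⌊(a₀ + m_{k+1})/d_{k+1}⌋ (starting m₀ = 0, d₀ = 1), with convergents p_k = a_k·p_{k-1} + p_{k-2}, q_k = a_k·q_{k-1} + q_{k-2} (p₋₁ = 1, q₋₁ = 0):
  k = 0: a₀ = 6; p₀/q₀ = 6/1; p₀² − 48·q₀² = 36 − 48 = -12.
  k = 1: m = 6, d = 12, a = ⌊(6 + 6)/12⌋ = 1; p/q = (1·6 + 1)/(1·1 + 0) = 7/1; p² − 48·q² = 49 − 48 = 1.
  The first convergent with p² − 48·q² = 1 gives the fundamental solution (x₁, y₁) = (7, 1).
Step 2: Apply the recurrence (x_{n+1}, y_{n+1}) = (x₁x_n + 48y₁y_n, x₁y_n + y₁x_n) repeatedly.
  From (x_1, y_1) = (7, 1): x_2 = 7·7 + 48·1·1 = 97; y_2 = 7·1 + 1·7 = 14.
  From (x_2, y_2) = (97, 14): x_3 = 7·97 + 48·1·14 = 1351; y_3 = 7·14 + 1·97 = 195.
  From (x_3, y_3) = (1351, 195): x_4 = 7·1351 + 48·1·195 = 18817; y_4 = 7·195 + 1·1351 = 2716.
Step 3: Verify x_4² - 48·y_4² = 354079489 - 354079488 = 1 (should be 1). ✓

(x_1, y_1) = (7, 1); (x_4, y_4) = (18817, 2716).


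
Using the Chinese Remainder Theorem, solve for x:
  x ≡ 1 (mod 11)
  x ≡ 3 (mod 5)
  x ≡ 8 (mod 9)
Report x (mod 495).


Moduli 11, 5, 9 are pairwise coprime; by CRT there is a unique solution modulo M = 11 · 5 · 9 = 495.
Solve pairwise, accumulating the modulus:
  Start with x ≡ 1 (mod 11).
  Combine with x ≡ 3 (mod 5): since gcd(11, 5) = 1, we get a unique residue mod 55.
    Write x = 1 + 11·t and substitute into x ≡ 3 (mod 5): 11·t ≡ 3 − 1 = 2 (mod 5).
    Reduce coefficients mod 5: 1·t ≡ 2 (mod 5).
    So t ≡ 2 (mod 5).
    Then x = 1 + 11·2 = 23, valid modulo lcm(11, 5) = 55: x ≡ 23 (mod 55).
  Combine with x ≡ 8 (mod 9): since gcd(55, 9) = 1, we get a unique residue mod 495.
    Write x = 23 + 55·t and substitute into x ≡ 8 (mod 9): 55·t ≡ 8 − 23 = -15 (mod 9).
    Reduce coefficients mod 9: 1·t ≡ 3 (mod 9).
    So t ≡ 3 (mod 9).
    Then x = 23 + 55·3 = 188, valid modulo lcm(55, 9) = 495: x ≡ 188 (mod 495).
Verify: 188 mod 11 = 1 ✓, 188 mod 5 = 3 ✓, 188 mod 9 = 8 ✓.

x ≡ 188 (mod 495).


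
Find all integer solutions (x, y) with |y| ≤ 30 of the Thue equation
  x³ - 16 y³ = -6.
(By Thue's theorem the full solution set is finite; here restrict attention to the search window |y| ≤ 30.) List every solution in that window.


The equation is x³ - 16y³ = -6. For fixed y, x³ = 16·y³ − 6, so a solution requires the RHS to be a perfect cube.
Strategy: iterate y from -30 to 30, compute RHS = 16·y³ − 6, and check whether it is a (positive or negative) perfect cube.
Check small values of y:
  y = 0: RHS = -6 is not a perfect cube.
  y = 1: RHS = 10 is not a perfect cube.
  y = -1: RHS = -22 is not a perfect cube.
  y = 2: RHS = 122 is not a perfect cube.
  y = -2: RHS = -134 is not a perfect cube.
  y = 3: RHS = 426 is not a perfect cube.
  y = -3: RHS = -438 is not a perfect cube.
Continuing the search up to |y| = 30 finds no solutions either.
No (x, y) in the scanned range satisfies the equation.

No integer solutions with |y| ≤ 30.


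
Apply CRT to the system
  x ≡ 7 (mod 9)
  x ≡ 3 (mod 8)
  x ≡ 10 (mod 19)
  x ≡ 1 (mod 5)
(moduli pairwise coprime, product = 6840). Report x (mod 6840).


Product of moduli M = 9 · 8 · 19 · 5 = 6840.
Merge one congruence at a time:
  Start: x ≡ 7 (mod 9).
  Combine with x ≡ 3 (mod 8); new modulus lcm = 72.
    Write x = 7 + 9·t and substitute into x ≡ 3 (mod 8): 9·t ≡ 3 − 7 = -4 (mod 8).
    Reduce coefficients mod 8: 1·t ≡ 4 (mod 8).
    So t ≡ 4 (mod 8).
    Then x = 7 + 9·4 = 43, valid modulo lcm(9, 8) = 72: x ≡ 43 (mod 72).
  Combine with x ≡ 10 (mod 19); new modulus lcm = 1368.
    Write x = 43 + 72·t and substitute into x ≡ 10 (mod 19): 72·t ≡ 10 − 43 = -33 (mod 19).
    Reduce coefficients mod 19: 15·t ≡ 5 (mod 19).
    The inverse of 15 mod 19 is 14 (since 15·14 = 210 = 11·19 + 1), so t ≡ 14·5 = 70 ≡ 13 (mod 19).
    Then x = 43 + 72·13 = 979, valid modulo lcm(72, 19) = 1368: x ≡ 979 (mod 1368).
  Combine with x ≡ 1 (mod 5); new modulus lcm = 6840.
    Write x = 979 + 1368·t and substitute into x ≡ 1 (mod 5): 1368·t ≡ 1 − 979 = -978 (mod 5).
    Reduce coefficients mod 5: 3·t ≡ 2 (mod 5).
    The inverse of 3 mod 5 is 2 (since 3·2 = 6 = 1·5 + 1), so t ≡ 2·2 = 4 ≡ 4 (mod 5).
    Then x = 979 + 1368·4 = 6451, valid modulo lcm(1368, 5) = 6840: x ≡ 6451 (mod 6840).
Verify against each original: 6451 mod 9 = 7, 6451 mod 8 = 3, 6451 mod 19 = 10, 6451 mod 5 = 1.

x ≡ 6451 (mod 6840).


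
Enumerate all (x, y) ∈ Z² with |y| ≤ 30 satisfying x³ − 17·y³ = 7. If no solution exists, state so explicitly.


The equation is x³ - 17y³ = 7. For fixed y, x³ = 17·y³ + 7, so a solution requires the RHS to be a perfect cube.
Strategy: iterate y from -30 to 30, compute RHS = 17·y³ + 7, and check whether it is a (positive or negative) perfect cube.
Check small values of y:
  y = 0: RHS = 7 is not a perfect cube.
  y = 1: RHS = 24 is not a perfect cube.
  y = -1: RHS = -10 is not a perfect cube.
  y = 2: RHS = 143 is not a perfect cube.
  y = -2: RHS = -129 is not a perfect cube.
  y = 3: RHS = 466 is not a perfect cube.
  y = -3: RHS = -452 is not a perfect cube.
Continuing the search up to |y| = 30 finds no solutions either.
No (x, y) in the scanned range satisfies the equation.

No integer solutions with |y| ≤ 30.


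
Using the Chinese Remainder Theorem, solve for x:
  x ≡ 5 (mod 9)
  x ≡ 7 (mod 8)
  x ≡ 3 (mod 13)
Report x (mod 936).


Moduli 9, 8, 13 are pairwise coprime; by CRT there is a unique solution modulo M = 9 · 8 · 13 = 936.
Solve pairwise, accumulating the modulus:
  Start with x ≡ 5 (mod 9).
  Combine with x ≡ 7 (mod 8): since gcd(9, 8) = 1, we get a unique residue mod 72.
    Write x = 5 + 9·t and substitute into x ≡ 7 (mod 8): 9·t ≡ 7 − 5 = 2 (mod 8).
    Reduce coefficients mod 8: 1·t ≡ 2 (mod 8).
    So t ≡ 2 (mod 8).
    Then x = 5 + 9·2 = 23, valid modulo lcm(9, 8) = 72: x ≡ 23 (mod 72).
  Combine with x ≡ 3 (mod 13): since gcd(72, 13) = 1, we get a unique residue mod 936.
    Write x = 23 + 72·t and substitute into x ≡ 3 (mod 13): 72·t ≡ 3 − 23 = -20 (mod 13).
    Reduce coefficients mod 13: 7·t ≡ 6 (mod 13).
    The inverse of 7 mod 13 is 2 (since 7·2 = 14 = 1·13 + 1), so t ≡ 2·6 = 12 ≡ 12 (mod 13).
    Then x = 23 + 72·12 = 887, valid modulo lcm(72, 13) = 936: x ≡ 887 (mod 936).
Verify: 887 mod 9 = 5 ✓, 887 mod 8 = 7 ✓, 887 mod 13 = 3 ✓.

x ≡ 887 (mod 936).


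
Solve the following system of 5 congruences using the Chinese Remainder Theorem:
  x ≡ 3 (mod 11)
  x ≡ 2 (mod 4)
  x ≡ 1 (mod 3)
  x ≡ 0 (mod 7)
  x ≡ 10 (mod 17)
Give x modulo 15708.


Product of moduli M = 11 · 4 · 3 · 7 · 17 = 15708.
Merge one congruence at a time:
  Start: x ≡ 3 (mod 11).
  Combine with x ≡ 2 (mod 4); new modulus lcm = 44.
    Write x = 3 + 11·t and substitute into x ≡ 2 (mod 4): 11·t ≡ 2 − 3 = -1 (mod 4).
    Reduce coefficients mod 4: 3·t ≡ 3 (mod 4).
    The inverse of 3 mod 4 is 3 (since 3·3 = 9 = 2·4 + 1), so t ≡ 3·3 = 9 ≡ 1 (mod 4).
    Then x = 3 + 11·1 = 14, valid modulo lcm(11, 4) = 44: x ≡ 14 (mod 44).
  Combine with x ≡ 1 (mod 3); new modulus lcm = 132.
    Write x = 14 + 44·t and substitute into x ≡ 1 (mod 3): 44·t ≡ 1 − 14 = -13 (mod 3).
    Reduce coefficients mod 3: 2·t ≡ 2 (mod 3).
    The inverse of 2 mod 3 is 2 (since 2·2 = 4 = 1·3 + 1), so t ≡ 2·2 = 4 ≡ 1 (mod 3).
    Then x = 14 + 44·1 = 58, valid modulo lcm(44, 3) = 132: x ≡ 58 (mod 132).
  Combine with x ≡ 0 (mod 7); new modulus lcm = 924.
    Write x = 58 + 132·t and substitute into x ≡ 0 (mod 7): 132·t ≡ 0 − 58 = -58 (mod 7).
    Reduce coefficients mod 7: 6·t ≡ 5 (mod 7).
    The inverse of 6 mod 7 is 6 (since 6·6 = 36 = 5·7 + 1), so t ≡ 6·5 = 30 ≡ 2 (mod 7).
    Then x = 58 + 132·2 = 322, valid modulo lcm(132, 7) = 924: x ≡ 322 (mod 924).
  Combine with x ≡ 10 (mod 17); new modulus lcm = 15708.
    Write x = 322 + 924·t and substitute into x ≡ 10 (mod 17): 924·t ≡ 10 − 322 = -312 (mod 17).
    Reduce coefficients mod 17: 6·t ≡ 11 (mod 17).
    The inverse of 6 mod 17 is 3 (since 6·3 = 18 = 1·17 + 1), so t ≡ 3·11 = 33 ≡ 16 (mod 17).
    Then x = 322 + 924·16 = 15106, valid modulo lcm(924, 17) = 15708: x ≡ 15106 (mod 15708).
Verify against each original: 15106 mod 11 = 3, 15106 mod 4 = 2, 15106 mod 3 = 1, 15106 mod 7 = 0, 15106 mod 17 = 10.

x ≡ 15106 (mod 15708).


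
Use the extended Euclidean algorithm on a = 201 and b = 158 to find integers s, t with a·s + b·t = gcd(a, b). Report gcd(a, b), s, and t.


Euclidean algorithm on (201, 158) — divide until remainder is 0:
  201 = 1 · 158 + 43
  158 = 3 · 43 + 29
  43 = 1 · 29 + 14
  29 = 2 · 14 + 1
  14 = 14 · 1 + 0
gcd(201, 158) = 1.
Track Bezout coefficients alongside the remainders: start with r₀ = 201 = a·1 + b·0 (s = 1, t = 0) and r₁ = 158 = a·0 + b·1 (s = 0, t = 1); each new remainder r_{k+1} = r_{k-1} − q_k·r_k inherits s_{k+1} = s_{k-1} − q_k·s_k, t_{k+1} = t_{k-1} − q_k·t_k, so r_k = a·s_k + b·t_k at every step:
  q = 1: r = 43, s = 1 − 1·0 = 1, t = 0 − 1·1 = -1  (check: 201·1 + 158·(-1) = 43)
  q = 3: r = 29, s = 0 − 3·1 = -3, t = 1 − 3·(-1) = 4  (check: 201·(-3) + 158·4 = 29)
  q = 1: r = 14, s = 1 − 1·(-3) = 4, t = -1 − 1·4 = -5  (check: 201·4 + 158·(-5) = 14)
  q = 2: r = 1, s = -3 − 2·4 = -11, t = 4 − 2·(-5) = 14  (check: 201·(-11) + 158·14 = 1)
The row with r = 1 (the gcd) gives the Bezout coefficients s = -11, t = 14.
Result: 201 · (-11) + 158 · (14) = 1.

gcd(201, 158) = 1; s = -11, t = 14 (check: 201·(-11) + 158·14 = 1).


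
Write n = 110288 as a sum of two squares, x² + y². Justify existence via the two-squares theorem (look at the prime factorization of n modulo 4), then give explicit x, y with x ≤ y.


Step 1: Factor n = 110288 = 2^4 · 61 · 113.
Step 2: Check the mod-4 condition on each prime factor: 2 = 2 (special); 61 ≡ 1 (mod 4), exponent 1; 113 ≡ 1 (mod 4), exponent 1.
All primes ≡ 3 (mod 4) appear to even exponent (or don't appear), so by the two-squares theorem n IS expressible as a sum of two squares.
Step 3: Build a representation. Group n = k² · m with k = 4 and m = 61 · 113 = 6893 (a product of primes ≡ 1 (mod 4)); a representation of m scales to one of n via (k·x)² + (k·y)² = k²(x² + y²). Each prime p ≡ 1 (mod 4) is itself a sum of two squares; find a² by testing p − a² for a perfect square:
  61: 61 − 1² = 60, 61 − 2² = 57, 61 − 3² = 52, 61 − 4² = 45, 61 − 5² = 36 = 6² ⇒ 61 = 5² + 6².
  113: 113 − 1² = 112, 113 − 2² = 109, 113 − 3² = 104, 113 − 4² = 97, 113 − 5² = 88, 113 − 6² = 77, 113 − 7² = 64 = 8² ⇒ 113 = 7² + 8².
  Combine using the Brahmagupta–Fibonacci identity (a² + b²)(c² + d²) = (ac − bd)² + (ad + bc)² = (ac + bd)² + (ad − bc)²:
  61 · 113 = 6893: from (5² + 6²)(7² + 8²), take (5·7 − 6·8, 5·8 + 6·7) = (35 − 48, 40 + 42) = (-13, 82); dropping signs (only squares matter) gives (13, 82); check 13² + 82² = 169 + 6724 = 6893 ✓.
  Scale by k = 4: (4·13, 4·82) = (52, 328).
Step 4: Order so x ≤ y and verify: 52² + 328² = 2704 + 107584 = 110288 = n. ✓

n = 110288 = 52² + 328² (one valid representation with x ≤ y).


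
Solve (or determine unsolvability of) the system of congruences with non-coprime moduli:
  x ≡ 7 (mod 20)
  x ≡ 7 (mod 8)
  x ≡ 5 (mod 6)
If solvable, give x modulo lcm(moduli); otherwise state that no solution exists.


Moduli 20, 8, 6 are not pairwise coprime, so CRT works modulo lcm(m_i) when all pairwise compatibility conditions hold.
Pairwise compatibility: gcd(m_i, m_j) must divide a_i - a_j for every pair.
Merge one congruence at a time:
  Start: x ≡ 7 (mod 20).
  Combine with x ≡ 7 (mod 8): gcd(20, 8) = 4; 7 - 7 = 0, which IS divisible by 4, so compatible.
    Write x = 7 + 20·t and substitute into x ≡ 7 (mod 8): 20·t ≡ 7 − 7 = 0 (mod 8).
    Divide the congruence (and modulus) by g = 4: 5·t ≡ 0 (mod 2).
    Reduce coefficients mod 2: 1·t ≡ 0 (mod 2).
    So t ≡ 0 (mod 2).
    Then x = 7 + 20·0 = 7, valid modulo lcm(20, 8) = 40: x ≡ 7 (mod 40).
  Combine with x ≡ 5 (mod 6): gcd(40, 6) = 2; 5 - 7 = -2, which IS divisible by 2, so compatible.
    Write x = 7 + 40·t and substitute into x ≡ 5 (mod 6): 40·t ≡ 5 − 7 = -2 (mod 6).
    Divide the congruence (and modulus) by g = 2: 20·t ≡ -1 (mod 3).
    Reduce coefficients mod 3: 2·t ≡ 2 (mod 3).
    The inverse of 2 mod 3 is 2 (since 2·2 = 4 = 1·3 + 1), so t ≡ 2·2 = 4 ≡ 1 (mod 3).
    Then x = 7 + 40·1 = 47, valid modulo lcm(40, 6) = 120: x ≡ 47 (mod 120).
Verify: 47 mod 20 = 7, 47 mod 8 = 7, 47 mod 6 = 5.

x ≡ 47 (mod 120).


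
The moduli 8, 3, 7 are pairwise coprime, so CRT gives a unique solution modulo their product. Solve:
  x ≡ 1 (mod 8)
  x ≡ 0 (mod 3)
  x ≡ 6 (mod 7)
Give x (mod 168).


Moduli 8, 3, 7 are pairwise coprime; by CRT there is a unique solution modulo M = 8 · 3 · 7 = 168.
Solve pairwise, accumulating the modulus:
  Start with x ≡ 1 (mod 8).
  Combine with x ≡ 0 (mod 3): since gcd(8, 3) = 1, we get a unique residue mod 24.
    Write x = 1 + 8·t and substitute into x ≡ 0 (mod 3): 8·t ≡ 0 − 1 = -1 (mod 3).
    Reduce coefficients mod 3: 2·t ≡ 2 (mod 3).
    The inverse of 2 mod 3 is 2 (since 2·2 = 4 = 1·3 + 1), so t ≡ 2·2 = 4 ≡ 1 (mod 3).
    Then x = 1 + 8·1 = 9, valid modulo lcm(8, 3) = 24: x ≡ 9 (mod 24).
  Combine with x ≡ 6 (mod 7): since gcd(24, 7) = 1, we get a unique residue mod 168.
    Write x = 9 + 24·t and substitute into x ≡ 6 (mod 7): 24·t ≡ 6 − 9 = -3 (mod 7).
    Reduce coefficients mod 7: 3·t ≡ 4 (mod 7).
    The inverse of 3 mod 7 is 5 (since 3·5 = 15 = 2·7 + 1), so t ≡ 5·4 = 20 ≡ 6 (mod 7).
    Then x = 9 + 24·6 = 153, valid modulo lcm(24, 7) = 168: x ≡ 153 (mod 168).
Verify: 153 mod 8 = 1 ✓, 153 mod 3 = 0 ✓, 153 mod 7 = 6 ✓.

x ≡ 153 (mod 168).


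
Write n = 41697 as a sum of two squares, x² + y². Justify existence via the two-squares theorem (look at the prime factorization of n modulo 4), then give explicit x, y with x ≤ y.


Step 1: Factor n = 41697 = 3^2 · 41 · 113.
Step 2: Check the mod-4 condition on each prime factor: 3 ≡ 3 (mod 4), exponent 2 (must be even); 41 ≡ 1 (mod 4), exponent 1; 113 ≡ 1 (mod 4), exponent 1.
All primes ≡ 3 (mod 4) appear to even exponent (or don't appear), so by the two-squares theorem n IS expressible as a sum of two squares.
Step 3: Build a representation. Group n = k² · m with k = 3 and m = 41 · 113 = 4633 (a product of primes ≡ 1 (mod 4)); a representation of m scales to one of n via (k·x)² + (k·y)² = k²(x² + y²). Each prime p ≡ 1 (mod 4) is itself a sum of two squares; find a² by testing p − a² for a perfect square:
  41: 41 − 1² = 40, 41 − 2² = 37, 41 − 3² = 32, 41 − 4² = 25 = 5² ⇒ 41 = 4² + 5².
  113: 113 − 1² = 112, 113 − 2² = 109, 113 − 3² = 104, 113 − 4² = 97, 113 − 5² = 88, 113 − 6² = 77, 113 − 7² = 64 = 8² ⇒ 113 = 7² + 8².
  Combine using the Brahmagupta–Fibonacci identity (a² + b²)(c² + d²) = (ac − bd)² + (ad + bc)² = (ac + bd)² + (ad − bc)²:
  41 · 113 = 4633: from (4² + 5²)(7² + 8²), take (4·7 − 5·8, 4·8 + 5·7) = (28 − 40, 32 + 35) = (-12, 67); dropping signs (only squares matter) gives (12, 67); check 12² + 67² = 144 + 4489 = 4633 ✓.
  Scale by k = 3: (3·12, 3·67) = (36, 201).
Step 4: Order so x ≤ y and verify: 36² + 201² = 1296 + 40401 = 41697 = n. ✓

n = 41697 = 36² + 201² (one valid representation with x ≤ y).


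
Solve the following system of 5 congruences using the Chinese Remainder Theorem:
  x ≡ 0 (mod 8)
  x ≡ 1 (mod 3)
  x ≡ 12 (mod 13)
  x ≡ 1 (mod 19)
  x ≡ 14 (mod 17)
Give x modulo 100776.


Product of moduli M = 8 · 3 · 13 · 19 · 17 = 100776.
Merge one congruence at a time:
  Start: x ≡ 0 (mod 8).
  Combine with x ≡ 1 (mod 3); new modulus lcm = 24.
    Write x = 0 + 8·t and substitute into x ≡ 1 (mod 3): 8·t ≡ 1 − 0 = 1 (mod 3).
    Reduce coefficients mod 3: 2·t ≡ 1 (mod 3).
    The inverse of 2 mod 3 is 2 (since 2·2 = 4 = 1·3 + 1), so t ≡ 2·1 = 2 ≡ 2 (mod 3).
    Then x = 0 + 8·2 = 16, valid modulo lcm(8, 3) = 24: x ≡ 16 (mod 24).
  Combine with x ≡ 12 (mod 13); new modulus lcm = 312.
    Write x = 16 + 24·t and substitute into x ≡ 12 (mod 13): 24·t ≡ 12 − 16 = -4 (mod 13).
    Reduce coefficients mod 13: 11·t ≡ 9 (mod 13).
    The inverse of 11 mod 13 is 6 (since 11·6 = 66 = 5·13 + 1), so t ≡ 6·9 = 54 ≡ 2 (mod 13).
    Then x = 16 + 24·2 = 64, valid modulo lcm(24, 13) = 312: x ≡ 64 (mod 312).
  Combine with x ≡ 1 (mod 19); new modulus lcm = 5928.
    Write x = 64 + 312·t and substitute into x ≡ 1 (mod 19): 312·t ≡ 1 − 64 = -63 (mod 19).
    Reduce coefficients mod 19: 8·t ≡ 13 (mod 19).
    The inverse of 8 mod 19 is 12 (since 8·12 = 96 = 5·19 + 1), so t ≡ 12·13 = 156 ≡ 4 (mod 19).
    Then x = 64 + 312·4 = 1312, valid modulo lcm(312, 19) = 5928: x ≡ 1312 (mod 5928).
  Combine with x ≡ 14 (mod 17); new modulus lcm = 100776.
    Write x = 1312 + 5928·t and substitute into x ≡ 14 (mod 17): 5928·t ≡ 14 − 1312 = -1298 (mod 17).
    Reduce coefficients mod 17: 12·t ≡ 11 (mod 17).
    The inverse of 12 mod 17 is 10 (since 12·10 = 120 = 7·17 + 1), so t ≡ 10·11 = 110 ≡ 8 (mod 17).
    Then x = 1312 + 5928·8 = 48736, valid modulo lcm(5928, 17) = 100776: x ≡ 48736 (mod 100776).
Verify against each original: 48736 mod 8 = 0, 48736 mod 3 = 1, 48736 mod 13 = 12, 48736 mod 19 = 1, 48736 mod 17 = 14.

x ≡ 48736 (mod 100776).


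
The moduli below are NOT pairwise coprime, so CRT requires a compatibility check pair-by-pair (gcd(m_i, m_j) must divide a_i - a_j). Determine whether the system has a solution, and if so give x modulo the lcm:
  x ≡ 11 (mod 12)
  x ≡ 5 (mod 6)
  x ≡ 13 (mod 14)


Moduli 12, 6, 14 are not pairwise coprime, so CRT works modulo lcm(m_i) when all pairwise compatibility conditions hold.
Pairwise compatibility: gcd(m_i, m_j) must divide a_i - a_j for every pair.
Merge one congruence at a time:
  Start: x ≡ 11 (mod 12).
  Combine with x ≡ 5 (mod 6): gcd(12, 6) = 6; 5 - 11 = -6, which IS divisible by 6, so compatible.
    Write x = 11 + 12·t and substitute into x ≡ 5 (mod 6): 12·t ≡ 5 − 11 = -6 (mod 6).
    Divide the congruence (and modulus) by g = 6: 2·t ≡ -1 (mod 1).
    Modulo 1 every t works; take t = 0.
    Then x = 11 + 12·0 = 11, valid modulo lcm(12, 6) = 12: x ≡ 11 (mod 12).
  Combine with x ≡ 13 (mod 14): gcd(12, 14) = 2; 13 - 11 = 2, which IS divisible by 2, so compatible.
    Write x = 11 + 12·t and substitute into x ≡ 13 (mod 14): 12·t ≡ 13 − 11 = 2 (mod 14).
    Divide the congruence (and modulus) by g = 2: 6·t ≡ 1 (mod 7).
    The inverse of 6 mod 7 is 6 (since 6·6 = 36 = 5·7 + 1), so t ≡ 6·1 = 6 ≡ 6 (mod 7).
    Then x = 11 + 12·6 = 83, valid modulo lcm(12, 14) = 84: x ≡ 83 (mod 84).
Verify: 83 mod 12 = 11, 83 mod 6 = 5, 83 mod 14 = 13.

x ≡ 83 (mod 84).


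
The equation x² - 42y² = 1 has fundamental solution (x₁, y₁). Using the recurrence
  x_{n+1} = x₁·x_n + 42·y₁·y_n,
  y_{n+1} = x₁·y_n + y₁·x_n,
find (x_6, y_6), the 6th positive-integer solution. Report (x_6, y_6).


Step 1: Find the fundamental solution (x₁, y₁) of x² - 42y² = 1.
  Expand √42 as a continued fraction. a₀ = ⌊√42⌋ = 6; iterate m_{k+1} = d_k·a_k − m_k, d_{k+1} = (42 − m_{k+1}²)/d_k, a_{k+1} = ⌊(a₀ + m_{k+1})/d_{k+1}⌋ (starting m₀ = 0, d₀ = 1), with convergents p_k = a_k·p_{k-1} + p_{k-2}, q_k = a_k·q_{k-1} + q_{k-2} (p₋₁ = 1, q₋₁ = 0):
  k = 0: a₀ = 6; p₀/q₀ = 6/1; p₀² − 42·q₀² = 36 − 42 = -6.
  k = 1: m = 6, d = 6, a = ⌊(6 + 6)/6⌋ = 2; p/q = (2·6 + 1)/(2·1 + 0) = 13/2; p² − 42·q² = 169 − 168 = 1.
  The first convergent with p² − 42·q² = 1 gives the fundamental solution (x₁, y₁) = (13, 2).
Step 2: Apply the recurrence (x_{n+1}, y_{n+1}) = (x₁x_n + 42y₁y_n, x₁y_n + y₁x_n) repeatedly.
  From (x_1, y_1) = (13, 2): x_2 = 13·13 + 42·2·2 = 337; y_2 = 13·2 + 2·13 = 52.
  From (x_2, y_2) = (337, 52): x_3 = 13·337 + 42·2·52 = 8749; y_3 = 13·52 + 2·337 = 1350.
  From (x_3, y_3) = (8749, 1350): x_4 = 13·8749 + 42·2·1350 = 227137; y_4 = 13·1350 + 2·8749 = 35048.
  From (x_4, y_4) = (227137, 35048): x_5 = 13·227137 + 42·2·35048 = 5896813; y_5 = 13·35048 + 2·227137 = 909898.
  From (x_5, y_5) = (5896813, 909898): x_6 = 13·5896813 + 42·2·909898 = 153090001; y_6 = 13·909898 + 2·5896813 = 23622300.
Step 3: Verify x_6² - 42·y_6² = 23436548406180001 - 23436548406180000 = 1 (should be 1). ✓

(x_1, y_1) = (13, 2); (x_6, y_6) = (153090001, 23622300).


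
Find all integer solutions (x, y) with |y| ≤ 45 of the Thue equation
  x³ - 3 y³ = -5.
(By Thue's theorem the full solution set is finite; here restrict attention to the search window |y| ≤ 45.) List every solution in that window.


The equation is x³ - 3y³ = -5. For fixed y, x³ = 3·y³ − 5, so a solution requires the RHS to be a perfect cube.
Strategy: iterate y from -45 to 45, compute RHS = 3·y³ − 5, and check whether it is a (positive or negative) perfect cube.
Check small values of y:
  y = 0: RHS = -5 is not a perfect cube.
  y = 1: RHS = -2 is not a perfect cube.
  y = -1: RHS = -8 = (-2)³ ⇒ x = -2 works.
  y = 2: RHS = 19 is not a perfect cube.
  y = -2: RHS = -29 is not a perfect cube.
  y = 3: RHS = 76 is not a perfect cube.
  y = -3: RHS = -86 is not a perfect cube.
Continuing the search up to |y| = 45 finds no further solutions beyond those listed.
Collected solutions: (-2, -1).

Solutions (with |y| ≤ 45): (-2, -1).


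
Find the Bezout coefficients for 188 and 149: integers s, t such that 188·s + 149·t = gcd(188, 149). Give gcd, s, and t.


Euclidean algorithm on (188, 149) — divide until remainder is 0:
  188 = 1 · 149 + 39
  149 = 3 · 39 + 32
  39 = 1 · 32 + 7
  32 = 4 · 7 + 4
  7 = 1 · 4 + 3
  4 = 1 · 3 + 1
  3 = 3 · 1 + 0
gcd(188, 149) = 1.
Track Bezout coefficients alongside the remainders: start with r₀ = 188 = a·1 + b·0 (s = 1, t = 0) and r₁ = 149 = a·0 + b·1 (s = 0, t = 1); each new remainder r_{k+1} = r_{k-1} − q_k·r_k inherits s_{k+1} = s_{k-1} − q_k·s_k, t_{k+1} = t_{k-1} − q_k·t_k, so r_k = a·s_k + b·t_k at every step:
  q = 1: r = 39, s = 1 − 1·0 = 1, t = 0 − 1·1 = -1  (check: 188·1 + 149·(-1) = 39)
  q = 3: r = 32, s = 0 − 3·1 = -3, t = 1 − 3·(-1) = 4  (check: 188·(-3) + 149·4 = 32)
  q = 1: r = 7, s = 1 − 1·(-3) = 4, t = -1 − 1·4 = -5  (check: 188·4 + 149·(-5) = 7)
  q = 4: r = 4, s = -3 − 4·4 = -19, t = 4 − 4·(-5) = 24  (check: 188·(-19) + 149·24 = 4)
  q = 1: r = 3, s = 4 − 1·(-19) = 23, t = -5 − 1·24 = -29  (check: 188·23 + 149·(-29) = 3)
  q = 1: r = 1, s = -19 − 1·23 = -42, t = 24 − 1·(-29) = 53  (check: 188·(-42) + 149·53 = 1)
The row with r = 1 (the gcd) gives the Bezout coefficients s = -42, t = 53.
Result: 188 · (-42) + 149 · (53) = 1.

gcd(188, 149) = 1; s = -42, t = 53 (check: 188·(-42) + 149·53 = 1).


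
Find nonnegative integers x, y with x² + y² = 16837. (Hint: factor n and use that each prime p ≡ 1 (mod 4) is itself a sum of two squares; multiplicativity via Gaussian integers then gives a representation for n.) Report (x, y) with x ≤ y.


Step 1: Factor n = 16837 = 113 · 149.
Step 2: Check the mod-4 condition on each prime factor: 113 ≡ 1 (mod 4), exponent 1; 149 ≡ 1 (mod 4), exponent 1.
All primes ≡ 3 (mod 4) appear to even exponent (or don't appear), so by the two-squares theorem n IS expressible as a sum of two squares.
Step 3: Build a representation. Here n = 113 · 149 is a product of primes ≡ 1 (mod 4). Each prime p ≡ 1 (mod 4) is itself a sum of two squares; find a² by testing p − a² for a perfect square:
  113: 113 − 1² = 112, 113 − 2² = 109, 113 − 3² = 104, 113 − 4² = 97, 113 − 5² = 88, 113 − 6² = 77, 113 − 7² = 64 = 8² ⇒ 113 = 7² + 8².
  149: 149 − 1² = 148, 149 − 2² = 145, 149 − 3² = 140, 149 − 4² = 133, 149 − 5² = 124, 149 − 6² = 113, 149 − 7² = 100 = 10² ⇒ 149 = 7² + 10².
  Combine using the Brahmagupta–Fibonacci identity (a² + b²)(c² + d²) = (ac − bd)² + (ad + bc)² = (ac + bd)² + (ad − bc)²:
  113 · 149 = 16837: from (7² + 8²)(7² + 10²), take (7·7 − 8·10, 7·10 + 8·7) = (49 − 80, 70 + 56) = (-31, 126); dropping signs (only squares matter) gives (31, 126); check 31² + 126² = 961 + 15876 = 16837 ✓.
Step 4: Order so x ≤ y and verify: 31² + 126² = 961 + 15876 = 16837 = n. ✓

n = 16837 = 31² + 126² (one valid representation with x ≤ y).


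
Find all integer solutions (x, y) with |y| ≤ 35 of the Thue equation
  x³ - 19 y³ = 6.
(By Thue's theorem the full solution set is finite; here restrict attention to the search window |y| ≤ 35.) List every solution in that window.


The equation is x³ - 19y³ = 6. For fixed y, x³ = 19·y³ + 6, so a solution requires the RHS to be a perfect cube.
Strategy: iterate y from -35 to 35, compute RHS = 19·y³ + 6, and check whether it is a (positive or negative) perfect cube.
Check small values of y:
  y = 0: RHS = 6 is not a perfect cube.
  y = 1: RHS = 25 is not a perfect cube.
  y = -1: RHS = -13 is not a perfect cube.
  y = 2: RHS = 158 is not a perfect cube.
  y = -2: RHS = -146 is not a perfect cube.
  y = 3: RHS = 519 is not a perfect cube.
  y = -3: RHS = -507 is not a perfect cube.
Continuing the search up to |y| = 35 finds no solutions either.
No (x, y) in the scanned range satisfies the equation.

No integer solutions with |y| ≤ 35.


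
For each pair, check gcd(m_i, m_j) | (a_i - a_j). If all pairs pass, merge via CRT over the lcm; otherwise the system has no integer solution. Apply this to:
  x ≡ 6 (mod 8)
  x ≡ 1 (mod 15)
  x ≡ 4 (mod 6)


Moduli 8, 15, 6 are not pairwise coprime, so CRT works modulo lcm(m_i) when all pairwise compatibility conditions hold.
Pairwise compatibility: gcd(m_i, m_j) must divide a_i - a_j for every pair.
Merge one congruence at a time:
  Start: x ≡ 6 (mod 8).
  Combine with x ≡ 1 (mod 15): gcd(8, 15) = 1; 1 - 6 = -5, which IS divisible by 1, so compatible.
    Write x = 6 + 8·t and substitute into x ≡ 1 (mod 15): 8·t ≡ 1 − 6 = -5 (mod 15).
    Reduce coefficients mod 15: 8·t ≡ 10 (mod 15).
    The inverse of 8 mod 15 is 2 (since 8·2 = 16 = 1·15 + 1), so t ≡ 2·10 = 20 ≡ 5 (mod 15).
    Then x = 6 + 8·5 = 46, valid modulo lcm(8, 15) = 120: x ≡ 46 (mod 120).
  Combine with x ≡ 4 (mod 6): gcd(120, 6) = 6; 4 - 46 = -42, which IS divisible by 6, so compatible.
    Write x = 46 + 120·t and substitute into x ≡ 4 (mod 6): 120·t ≡ 4 − 46 = -42 (mod 6).
    Divide the congruence (and modulus) by g = 6: 20·t ≡ -7 (mod 1).
    Modulo 1 every t works; take t = 0.
    Then x = 46 + 120·0 = 46, valid modulo lcm(120, 6) = 120: x ≡ 46 (mod 120).
Verify: 46 mod 8 = 6, 46 mod 15 = 1, 46 mod 6 = 4.

x ≡ 46 (mod 120).


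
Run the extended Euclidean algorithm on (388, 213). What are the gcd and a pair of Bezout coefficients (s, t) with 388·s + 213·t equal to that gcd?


Euclidean algorithm on (388, 213) — divide until remainder is 0:
  388 = 1 · 213 + 175
  213 = 1 · 175 + 38
  175 = 4 · 38 + 23
  38 = 1 · 23 + 15
  23 = 1 · 15 + 8
  15 = 1 · 8 + 7
  8 = 1 · 7 + 1
  7 = 7 · 1 + 0
gcd(388, 213) = 1.
Track Bezout coefficients alongside the remainders: start with r₀ = 388 = a·1 + b·0 (s = 1, t = 0) and r₁ = 213 = a·0 + b·1 (s = 0, t = 1); each new remainder r_{k+1} = r_{k-1} − q_k·r_k inherits s_{k+1} = s_{k-1} − q_k·s_k, t_{k+1} = t_{k-1} − q_k·t_k, so r_k = a·s_k + b·t_k at every step:
  q = 1: r = 175, s = 1 − 1·0 = 1, t = 0 − 1·1 = -1  (check: 388·1 + 213·(-1) = 175)
  q = 1: r = 38, s = 0 − 1·1 = -1, t = 1 − 1·(-1) = 2  (check: 388·(-1) + 213·2 = 38)
  q = 4: r = 23, s = 1 − 4·(-1) = 5, t = -1 − 4·2 = -9  (check: 388·5 + 213·(-9) = 23)
  q = 1: r = 15, s = -1 − 1·5 = -6, t = 2 − 1·(-9) = 11  (check: 388·(-6) + 213·11 = 15)
  q = 1: r = 8, s = 5 − 1·(-6) = 11, t = -9 − 1·11 = -20  (check: 388·11 + 213·(-20) = 8)
  q = 1: r = 7, s = -6 − 1·11 = -17, t = 11 − 1·(-20) = 31  (check: 388·(-17) + 213·31 = 7)
  q = 1: r = 1, s = 11 − 1·(-17) = 28, t = -20 − 1·31 = -51  (check: 388·28 + 213·(-51) = 1)
The row with r = 1 (the gcd) gives the Bezout coefficients s = 28, t = -51.
Result: 388 · (28) + 213 · (-51) = 1.

gcd(388, 213) = 1; s = 28, t = -51 (check: 388·28 + 213·(-51) = 1).


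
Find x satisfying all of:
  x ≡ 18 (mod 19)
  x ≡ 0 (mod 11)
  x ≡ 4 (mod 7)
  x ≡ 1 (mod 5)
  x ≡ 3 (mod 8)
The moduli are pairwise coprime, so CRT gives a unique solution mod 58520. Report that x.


Product of moduli M = 19 · 11 · 7 · 5 · 8 = 58520.
Merge one congruence at a time:
  Start: x ≡ 18 (mod 19).
  Combine with x ≡ 0 (mod 11); new modulus lcm = 209.
    Write x = 18 + 19·t and substitute into x ≡ 0 (mod 11): 19·t ≡ 0 − 18 = -18 (mod 11).
    Reduce coefficients mod 11: 8·t ≡ 4 (mod 11).
    The inverse of 8 mod 11 is 7 (since 8·7 = 56 = 5·11 + 1), so t ≡ 7·4 = 28 ≡ 6 (mod 11).
    Then x = 18 + 19·6 = 132, valid modulo lcm(19, 11) = 209: x ≡ 132 (mod 209).
  Combine with x ≡ 4 (mod 7); new modulus lcm = 1463.
    Write x = 132 + 209·t and substitute into x ≡ 4 (mod 7): 209·t ≡ 4 − 132 = -128 (mod 7).
    Reduce coefficients mod 7: 6·t ≡ 5 (mod 7).
    The inverse of 6 mod 7 is 6 (since 6·6 = 36 = 5·7 + 1), so t ≡ 6·5 = 30 ≡ 2 (mod 7).
    Then x = 132 + 209·2 = 550, valid modulo lcm(209, 7) = 1463: x ≡ 550 (mod 1463).
  Combine with x ≡ 1 (mod 5); new modulus lcm = 7315.
    Write x = 550 + 1463·t and substitute into x ≡ 1 (mod 5): 1463·t ≡ 1 − 550 = -549 (mod 5).
    Reduce coefficients mod 5: 3·t ≡ 1 (mod 5).
    The inverse of 3 mod 5 is 2 (since 3·2 = 6 = 1·5 + 1), so t ≡ 2·1 = 2 ≡ 2 (mod 5).
    Then x = 550 + 1463·2 = 3476, valid modulo lcm(1463, 5) = 7315: x ≡ 3476 (mod 7315).
  Combine with x ≡ 3 (mod 8); new modulus lcm = 58520.
    Write x = 3476 + 7315·t and substitute into x ≡ 3 (mod 8): 7315·t ≡ 3 − 3476 = -3473 (mod 8).
    Reduce coefficients mod 8: 3·t ≡ 7 (mod 8).
    The inverse of 3 mod 8 is 3 (since 3·3 = 9 = 1·8 + 1), so t ≡ 3·7 = 21 ≡ 5 (mod 8).
    Then x = 3476 + 7315·5 = 40051, valid modulo lcm(7315, 8) = 58520: x ≡ 40051 (mod 58520).
Verify against each original: 40051 mod 19 = 18, 40051 mod 11 = 0, 40051 mod 7 = 4, 40051 mod 5 = 1, 40051 mod 8 = 3.

x ≡ 40051 (mod 58520).


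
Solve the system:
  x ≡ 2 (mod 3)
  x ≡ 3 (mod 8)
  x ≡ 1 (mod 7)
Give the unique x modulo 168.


Moduli 3, 8, 7 are pairwise coprime; by CRT there is a unique solution modulo M = 3 · 8 · 7 = 168.
Solve pairwise, accumulating the modulus:
  Start with x ≡ 2 (mod 3).
  Combine with x ≡ 3 (mod 8): since gcd(3, 8) = 1, we get a unique residue mod 24.
    Write x = 2 + 3·t and substitute into x ≡ 3 (mod 8): 3·t ≡ 3 − 2 = 1 (mod 8).
    The inverse of 3 mod 8 is 3 (since 3·3 = 9 = 1·8 + 1), so t ≡ 3·1 = 3 ≡ 3 (mod 8).
    Then x = 2 + 3·3 = 11, valid modulo lcm(3, 8) = 24: x ≡ 11 (mod 24).
  Combine with x ≡ 1 (mod 7): since gcd(24, 7) = 1, we get a unique residue mod 168.
    Write x = 11 + 24·t and substitute into x ≡ 1 (mod 7): 24·t ≡ 1 − 11 = -10 (mod 7).
    Reduce coefficients mod 7: 3·t ≡ 4 (mod 7).
    The inverse of 3 mod 7 is 5 (since 3·5 = 15 = 2·7 + 1), so t ≡ 5·4 = 20 ≡ 6 (mod 7).
    Then x = 11 + 24·6 = 155, valid modulo lcm(24, 7) = 168: x ≡ 155 (mod 168).
Verify: 155 mod 3 = 2 ✓, 155 mod 8 = 3 ✓, 155 mod 7 = 1 ✓.

x ≡ 155 (mod 168).


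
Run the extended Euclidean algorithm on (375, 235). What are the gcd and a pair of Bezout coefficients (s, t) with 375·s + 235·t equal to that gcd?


Euclidean algorithm on (375, 235) — divide until remainder is 0:
  375 = 1 · 235 + 140
  235 = 1 · 140 + 95
  140 = 1 · 95 + 45
  95 = 2 · 45 + 5
  45 = 9 · 5 + 0
gcd(375, 235) = 5.
Track Bezout coefficients alongside the remainders: start with r₀ = 375 = a·1 + b·0 (s = 1, t = 0) and r₁ = 235 = a·0 + b·1 (s = 0, t = 1); each new remainder r_{k+1} = r_{k-1} − q_k·r_k inherits s_{k+1} = s_{k-1} − q_k·s_k, t_{k+1} = t_{k-1} − q_k·t_k, so r_k = a·s_k + b·t_k at every step:
  q = 1: r = 140, s = 1 − 1·0 = 1, t = 0 − 1·1 = -1  (check: 375·1 + 235·(-1) = 140)
  q = 1: r = 95, s = 0 − 1·1 = -1, t = 1 − 1·(-1) = 2  (check: 375·(-1) + 235·2 = 95)
  q = 1: r = 45, s = 1 − 1·(-1) = 2, t = -1 − 1·2 = -3  (check: 375·2 + 235·(-3) = 45)
  q = 2: r = 5, s = -1 − 2·2 = -5, t = 2 − 2·(-3) = 8  (check: 375·(-5) + 235·8 = 5)
The row with r = 5 (the gcd) gives the Bezout coefficients s = -5, t = 8.
Result: 375 · (-5) + 235 · (8) = 5.

gcd(375, 235) = 5; s = -5, t = 8 (check: 375·(-5) + 235·8 = 5).


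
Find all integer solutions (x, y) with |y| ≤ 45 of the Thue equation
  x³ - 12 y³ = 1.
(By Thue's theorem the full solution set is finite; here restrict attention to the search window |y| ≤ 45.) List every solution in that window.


The equation is x³ - 12y³ = 1. For fixed y, x³ = 12·y³ + 1, so a solution requires the RHS to be a perfect cube.
Strategy: iterate y from -45 to 45, compute RHS = 12·y³ + 1, and check whether it is a (positive or negative) perfect cube.
Check small values of y:
  y = 0: RHS = 1 = (1)³ ⇒ x = 1 works.
  y = 1: RHS = 13 is not a perfect cube.
  y = -1: RHS = -11 is not a perfect cube.
  y = 2: RHS = 97 is not a perfect cube.
  y = -2: RHS = -95 is not a perfect cube.
  y = 3: RHS = 325 is not a perfect cube.
  y = -3: RHS = -323 is not a perfect cube.
Continuing the search up to |y| = 45 finds no further solutions beyond those listed.
Collected solutions: (1, 0).

Solutions (with |y| ≤ 45): (1, 0).


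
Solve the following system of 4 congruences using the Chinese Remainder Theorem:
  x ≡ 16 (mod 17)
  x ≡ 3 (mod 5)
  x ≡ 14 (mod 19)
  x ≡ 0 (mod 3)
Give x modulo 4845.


Product of moduli M = 17 · 5 · 19 · 3 = 4845.
Merge one congruence at a time:
  Start: x ≡ 16 (mod 17).
  Combine with x ≡ 3 (mod 5); new modulus lcm = 85.
    Write x = 16 + 17·t and substitute into x ≡ 3 (mod 5): 17·t ≡ 3 − 16 = -13 (mod 5).
    Reduce coefficients mod 5: 2·t ≡ 2 (mod 5).
    The inverse of 2 mod 5 is 3 (since 2·3 = 6 = 1·5 + 1), so t ≡ 3·2 = 6 ≡ 1 (mod 5).
    Then x = 16 + 17·1 = 33, valid modulo lcm(17, 5) = 85: x ≡ 33 (mod 85).
  Combine with x ≡ 14 (mod 19); new modulus lcm = 1615.
    Write x = 33 + 85·t and substitute into x ≡ 14 (mod 19): 85·t ≡ 14 − 33 = -19 (mod 19).
    Reduce coefficients mod 19: 9·t ≡ 0 (mod 19).
    The inverse of 9 mod 19 is 17 (since 9·17 = 153 = 8·19 + 1), so t ≡ 17·0 = 0 ≡ 0 (mod 19).
    Then x = 33 + 85·0 = 33, valid modulo lcm(85, 19) = 1615: x ≡ 33 (mod 1615).
  Combine with x ≡ 0 (mod 3); new modulus lcm = 4845.
    Write x = 33 + 1615·t and substitute into x ≡ 0 (mod 3): 1615·t ≡ 0 − 33 = -33 (mod 3).
    Reduce coefficients mod 3: 1·t ≡ 0 (mod 3).
    So t ≡ 0 (mod 3).
    Then x = 33 + 1615·0 = 33, valid modulo lcm(1615, 3) = 4845: x ≡ 33 (mod 4845).
Verify against each original: 33 mod 17 = 16, 33 mod 5 = 3, 33 mod 19 = 14, 33 mod 3 = 0.

x ≡ 33 (mod 4845).


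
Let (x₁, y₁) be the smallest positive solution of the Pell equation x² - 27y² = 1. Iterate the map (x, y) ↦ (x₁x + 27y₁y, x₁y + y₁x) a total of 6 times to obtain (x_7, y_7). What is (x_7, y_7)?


Step 1: Find the fundamental solution (x₁, y₁) of x² - 27y² = 1.
  Expand √27 as a continued fraction. a₀ = ⌊√27⌋ = 5; iterate m_{k+1} = d_k·a_k − m_k, d_{k+1} = (27 − m_{k+1}²)/d_k, a_{k+1} = ⌊(a₀ + m_{k+1})/d_{k+1}⌋ (starting m₀ = 0, d₀ = 1), with convergents p_k = a_k·p_{k-1} + p_{k-2}, q_k = a_k·q_{k-1} + q_{k-2} (p₋₁ = 1, q₋₁ = 0):
  k = 0: a₀ = 5; p₀/q₀ = 5/1; p₀² − 27·q₀² = 25 − 27 = -2.
  k = 1: m = 5, d = 2, a = ⌊(5 + 5)/2⌋ = 5; p/q = (5·5 + 1)/(5·1 + 0) = 26/5; p² − 27·q² = 676 − 675 = 1.
  The first convergent with p² − 27·q² = 1 gives the fundamental solution (x₁, y₁) = (26, 5).
Step 2: Apply the recurrence (x_{n+1}, y_{n+1}) = (x₁x_n + 27y₁y_n, x₁y_n + y₁x_n) repeatedly.
  From (x_1, y_1) = (26, 5): x_2 = 26·26 + 27·5·5 = 1351; y_2 = 26·5 + 5·26 = 260.
  From (x_2, y_2) = (1351, 260): x_3 = 26·1351 + 27·5·260 = 70226; y_3 = 26·260 + 5·1351 = 13515.
  From (x_3, y_3) = (70226, 13515): x_4 = 26·70226 + 27·5·13515 = 3650401; y_4 = 26·13515 + 5·70226 = 702520.
  From (x_4, y_4) = (3650401, 702520): x_5 = 26·3650401 + 27·5·702520 = 189750626; y_5 = 26·702520 + 5·3650401 = 36517525.
  From (x_5, y_5) = (189750626, 36517525): x_6 = 26·189750626 + 27·5·36517525 = 9863382151; y_6 = 26·36517525 + 5·189750626 = 1898208780.
  From (x_6, y_6) = (9863382151, 1898208780): x_7 = 26·9863382151 + 27·5·1898208780 = 512706121226; y_7 = 26·1898208780 + 5·9863382151 = 98670339035.
Step 3: Verify x_7² - 27·y_7² = 262867566742609807743076 - 262867566742609807743075 = 1 (should be 1). ✓

(x_1, y_1) = (26, 5); (x_7, y_7) = (512706121226, 98670339035).
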